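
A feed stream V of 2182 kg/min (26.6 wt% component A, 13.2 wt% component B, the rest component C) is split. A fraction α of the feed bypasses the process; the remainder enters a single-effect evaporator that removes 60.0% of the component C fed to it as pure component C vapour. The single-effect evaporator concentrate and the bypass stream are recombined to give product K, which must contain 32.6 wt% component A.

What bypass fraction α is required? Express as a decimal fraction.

All 2182×0.266 = 580.41 kg/min of component A reaches K, so K = 580.41/0.326 = 1780.4 kg/min and vapour = 401.6 kg/min.
The evaporator receives (1−α)·2182 of feed at 0.602 component C and removes 0.600 of that component C:
0.600×0.602×(1−α)×2182 = 401.6
(1−α) = 401.6/788.14 = 0.5095;  α = 0.4905.

0.490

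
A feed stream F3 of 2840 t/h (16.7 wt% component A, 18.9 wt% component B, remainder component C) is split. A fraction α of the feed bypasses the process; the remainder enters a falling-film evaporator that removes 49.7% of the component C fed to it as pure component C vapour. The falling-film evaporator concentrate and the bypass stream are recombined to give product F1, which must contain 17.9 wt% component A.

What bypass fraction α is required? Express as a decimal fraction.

All 2840×0.167 = 474.28 t/h of component A reaches F1, so F1 = 474.28/0.179 = 2649.6 t/h and vapour = 190.39 t/h.
The evaporator receives (1−α)·2840 of feed at 0.644 component C and removes 0.497 of that component C:
0.497×0.644×(1−α)×2840 = 190.39
(1−α) = 190.39/908.99 = 0.2095;  α = 0.7905.

0.791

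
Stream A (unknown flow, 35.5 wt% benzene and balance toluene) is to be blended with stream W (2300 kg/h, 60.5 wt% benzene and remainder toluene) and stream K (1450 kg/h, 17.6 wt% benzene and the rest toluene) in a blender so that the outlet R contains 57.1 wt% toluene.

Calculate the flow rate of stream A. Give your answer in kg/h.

512.8 kg/h

Let A be the unknown flow. Total out = 3750 + A.
toluene balance: 2103.3 + 0.645·A = 0.571·(3750 + A)
(0.645 − 0.571)·A = 0.571×3750 − 2103.3 = 37.95
A = 37.95 / 0.074 = 512.84 kg/h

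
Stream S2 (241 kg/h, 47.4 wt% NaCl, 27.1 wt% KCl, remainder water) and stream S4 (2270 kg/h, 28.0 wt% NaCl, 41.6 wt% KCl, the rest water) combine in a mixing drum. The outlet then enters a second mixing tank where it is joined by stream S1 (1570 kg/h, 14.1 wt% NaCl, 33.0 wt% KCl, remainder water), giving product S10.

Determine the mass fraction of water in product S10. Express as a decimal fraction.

Overall, product flow = 4081 kg/h.
water in = 241×0.255 + 2270×0.304 + 1570×0.529 = 1582.1 kg/h.
water fraction in S10 = 0.388.

0.388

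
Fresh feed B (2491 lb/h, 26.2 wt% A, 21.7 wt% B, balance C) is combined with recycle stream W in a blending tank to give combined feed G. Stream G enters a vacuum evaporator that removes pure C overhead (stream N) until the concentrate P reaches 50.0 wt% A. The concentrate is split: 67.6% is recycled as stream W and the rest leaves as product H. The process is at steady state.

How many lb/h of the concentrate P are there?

Overall A balance (none leaves overhead): A in fresh feed = A in product, i.e. 2491×0.262 = (1−0.676)·P·0.500.
P = 652.64/(0.500×0.324) = 4028.7 lb/h.

4029 lb/h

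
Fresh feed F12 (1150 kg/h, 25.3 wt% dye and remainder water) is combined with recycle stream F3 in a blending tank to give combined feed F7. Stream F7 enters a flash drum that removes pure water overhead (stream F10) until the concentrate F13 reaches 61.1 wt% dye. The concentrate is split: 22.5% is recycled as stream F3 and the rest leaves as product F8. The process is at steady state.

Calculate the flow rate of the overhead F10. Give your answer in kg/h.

Overall dye balance (none leaves overhead): dye in fresh feed = dye in product, i.e. 1150×0.253 = (1−0.225)·F13·0.611.
F13 = 290.95/(0.611×0.775) = 614.43 kg/h.
Recycle F3 = 0.225×614.43 = 138.25 kg/h.
Combined feed F7 = 1150 + 138.25 = 1288.2 kg/h.
Overhead F10 = F7 − F13 = 1288.2 − 614.43 = 673.81 kg/h.

673.8 kg/h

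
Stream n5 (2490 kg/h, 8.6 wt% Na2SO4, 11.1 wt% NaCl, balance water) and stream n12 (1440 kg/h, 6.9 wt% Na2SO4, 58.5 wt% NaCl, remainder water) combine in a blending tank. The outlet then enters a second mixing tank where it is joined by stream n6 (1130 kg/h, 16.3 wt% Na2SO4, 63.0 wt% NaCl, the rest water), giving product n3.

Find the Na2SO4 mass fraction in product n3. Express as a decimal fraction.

Overall, product flow = 5060 kg/h.
Na2SO4 in = 2490×0.086 + 1440×0.069 + 1130×0.163 = 497.69 kg/h.
Na2SO4 fraction in n3 = 0.098.

0.098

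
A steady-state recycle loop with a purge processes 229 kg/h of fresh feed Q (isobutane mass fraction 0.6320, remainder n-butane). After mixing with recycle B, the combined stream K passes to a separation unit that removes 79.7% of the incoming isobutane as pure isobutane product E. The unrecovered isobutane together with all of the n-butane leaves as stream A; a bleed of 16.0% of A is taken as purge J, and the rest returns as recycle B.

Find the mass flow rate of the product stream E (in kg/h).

139.1 kg/h

isobutane in K: m_A = 229×0.632 + (1−0.160)·(1−0.797)·m_A, so m_A = 144.73/0.8295 = 174.48 kg/h.
Product E = 0.797×174.48 = 139.06 kg/h.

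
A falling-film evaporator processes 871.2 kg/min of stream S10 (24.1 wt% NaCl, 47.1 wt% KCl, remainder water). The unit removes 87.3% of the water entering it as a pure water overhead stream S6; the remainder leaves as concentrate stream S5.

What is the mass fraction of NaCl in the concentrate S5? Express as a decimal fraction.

NaCl is not removed: 871.2×0.241 = 209.96 kg/min of NaCl enters S5.
water entering = 871.2×0.288 = 250.91 kg/min; overhead removed = 0.873×250.91 = 219.04 kg/min.
Concentrate = 871.2 − 219.04 = 652.16 kg/min.
Mass fraction = 209.96/652.16 = 0.3219.

0.3219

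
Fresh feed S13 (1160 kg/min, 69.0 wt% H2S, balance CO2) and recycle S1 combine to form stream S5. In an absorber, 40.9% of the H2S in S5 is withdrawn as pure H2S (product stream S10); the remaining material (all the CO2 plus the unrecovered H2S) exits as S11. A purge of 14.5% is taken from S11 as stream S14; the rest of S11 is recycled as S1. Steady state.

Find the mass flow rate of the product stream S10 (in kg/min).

H2S in S5: m_A = 1160×0.690 + (1−0.145)·(1−0.409)·m_A, so m_A = 800.4/0.4947 = 1618 kg/min.
Product S10 = 0.409×1618 = 661.75 kg/min.

661.7 kg/min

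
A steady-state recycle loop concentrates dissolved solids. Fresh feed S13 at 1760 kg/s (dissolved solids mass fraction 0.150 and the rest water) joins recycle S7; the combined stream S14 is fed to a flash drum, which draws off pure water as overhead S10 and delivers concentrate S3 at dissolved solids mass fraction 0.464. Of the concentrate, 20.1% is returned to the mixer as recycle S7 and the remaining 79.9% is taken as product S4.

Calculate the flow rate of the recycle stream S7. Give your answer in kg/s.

Overall dissolved solids balance (none leaves overhead): dissolved solids in fresh feed = dissolved solids in product, i.e. 1760×0.150 = (1−0.201)·S3·0.464.
S3 = 264/(0.464×0.799) = 712.1 kg/s.
Recycle S7 = 0.201×712.1 = 143.13 kg/s.

143.1 kg/s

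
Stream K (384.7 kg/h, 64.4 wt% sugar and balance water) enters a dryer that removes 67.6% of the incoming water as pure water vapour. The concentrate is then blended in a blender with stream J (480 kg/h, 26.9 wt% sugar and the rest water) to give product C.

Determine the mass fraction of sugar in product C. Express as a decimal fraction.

0.488

Vapour removed = 0.676×0.356×384.7 = 92.58 kg/h; concentrate = 292.12 kg/h.
sugar reaching the mixer = 247.75 (from concentrate) + 480×0.269 = 376.87 kg/h.
Product flow = 292.12 + 480 = 772.12 kg/h; sugar fraction = 0.488.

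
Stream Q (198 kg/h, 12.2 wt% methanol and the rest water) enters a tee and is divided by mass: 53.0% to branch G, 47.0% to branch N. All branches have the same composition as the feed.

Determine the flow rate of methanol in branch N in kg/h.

11.35 kg/h

Branch N total = 0.470×198 = 93.06 kg/h.
methanol in N = 0.122×93.06 = 11.353 kg/h.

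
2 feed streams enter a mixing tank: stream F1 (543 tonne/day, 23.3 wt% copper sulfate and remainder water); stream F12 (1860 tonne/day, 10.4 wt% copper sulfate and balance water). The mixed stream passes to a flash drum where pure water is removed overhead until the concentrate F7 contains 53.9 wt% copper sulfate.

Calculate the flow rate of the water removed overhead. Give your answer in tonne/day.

copper sulfate entering = 543×0.233 + 1860×0.104 = 319.96 tonne/day.
All copper sulfate reports to F7, so F7 = 319.96/0.539 = 593.62 tonne/day.
Total feed = 2403 tonne/day; overhead = 2403 − 593.62 = 1809.4 tonne/day.

1809 tonne/day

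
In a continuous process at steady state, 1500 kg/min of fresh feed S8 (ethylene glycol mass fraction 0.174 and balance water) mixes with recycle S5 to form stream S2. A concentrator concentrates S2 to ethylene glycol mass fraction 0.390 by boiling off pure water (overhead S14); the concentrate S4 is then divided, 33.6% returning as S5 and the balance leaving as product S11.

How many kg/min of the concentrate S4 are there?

Overall ethylene glycol balance (none leaves overhead): ethylene glycol in fresh feed = ethylene glycol in product, i.e. 1500×0.174 = (1−0.336)·S4·0.390.
S4 = 261/(0.390×0.664) = 1007.9 kg/min.

1008 kg/min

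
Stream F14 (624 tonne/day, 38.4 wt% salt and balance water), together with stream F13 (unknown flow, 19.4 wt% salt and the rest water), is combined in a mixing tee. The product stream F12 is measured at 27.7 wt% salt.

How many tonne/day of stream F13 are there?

Let F13 be the unknown flow. Total out = 624 + F13.
salt balance: 239.62 + 0.194·F13 = 0.277·(624 + F13)
(0.194 − 0.277)·F13 = 0.277×624 − 239.62 = -66.768
F13 = -66.768 / -0.083 = 804.43 tonne/day

804.4 tonne/day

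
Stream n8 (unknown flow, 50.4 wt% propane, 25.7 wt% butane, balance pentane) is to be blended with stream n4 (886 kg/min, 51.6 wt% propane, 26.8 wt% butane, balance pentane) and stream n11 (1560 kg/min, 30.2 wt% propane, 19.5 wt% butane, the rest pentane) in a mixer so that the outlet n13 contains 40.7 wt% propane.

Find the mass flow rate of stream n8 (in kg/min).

693.1 kg/min

Let n8 be the unknown flow. Total out = 2446 + n8.
propane balance: 928.3 + 0.504·n8 = 0.407·(2446 + n8)
(0.504 − 0.407)·n8 = 0.407×2446 − 928.3 = 67.226
n8 = 67.226 / 0.097 = 693.05 kg/min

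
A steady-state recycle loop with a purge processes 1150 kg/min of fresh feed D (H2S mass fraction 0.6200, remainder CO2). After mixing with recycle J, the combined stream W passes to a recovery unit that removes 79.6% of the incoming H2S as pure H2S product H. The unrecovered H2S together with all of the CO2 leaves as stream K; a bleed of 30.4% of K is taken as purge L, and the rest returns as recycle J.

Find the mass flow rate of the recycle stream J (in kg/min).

CO2 enters only via D and leaves only via the purge: 1150×0.380 = 0.304×(CO2 in K), and the recovery unit passes all CO2, so CO2 in W = CO2 in K = 1437.5 kg/min.
H2S in W: m_A = 1150×0.620 + (1−0.304)·(1−0.796)·m_A, so m_A = 713/0.8580 = 830.99 kg/min.
K = (1−0.796)×830.99 + 1437.5 = 1607 kg/min.
Recycle J = (1−0.304)×1607 = 1118.5 kg/min.

1118 kg/min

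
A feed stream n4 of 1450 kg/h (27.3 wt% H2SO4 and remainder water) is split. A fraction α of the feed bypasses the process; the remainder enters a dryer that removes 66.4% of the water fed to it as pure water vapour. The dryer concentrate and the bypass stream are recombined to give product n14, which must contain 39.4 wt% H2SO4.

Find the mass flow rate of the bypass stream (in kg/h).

527.5 kg/h

All 1450×0.273 = 395.85 kg/h of H2SO4 reaches n14, so n14 = 395.85/0.394 = 1004.7 kg/h and vapour = 445.3 kg/h.
The evaporator receives (1−α)·1450 of feed at 0.727 water and removes 0.664 of that water:
0.664×0.727×(1−α)×1450 = 445.3
(1−α) = 445.3/699.96 = 0.6362;  α = 0.3638.
Bypass flow = 0.3638×1450 = 527.52 kg/h.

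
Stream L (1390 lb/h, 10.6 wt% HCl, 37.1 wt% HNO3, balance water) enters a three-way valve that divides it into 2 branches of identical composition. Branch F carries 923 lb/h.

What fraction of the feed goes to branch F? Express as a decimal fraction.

Fraction to F = 923/1390 = 0.6640.

0.664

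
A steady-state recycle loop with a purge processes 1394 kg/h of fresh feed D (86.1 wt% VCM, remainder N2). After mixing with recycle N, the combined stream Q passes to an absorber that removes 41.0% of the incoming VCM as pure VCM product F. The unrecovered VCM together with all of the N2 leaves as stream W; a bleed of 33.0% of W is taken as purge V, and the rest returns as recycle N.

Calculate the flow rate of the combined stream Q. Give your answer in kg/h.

2572 kg/h

N2 enters only via D and leaves only via the purge: 1394×0.139 = 0.330×(N2 in W), and the absorber passes all N2, so N2 in Q = N2 in W = 587.17 kg/h.
VCM in Q: m_A = 1394×0.861 + (1−0.330)·(1−0.410)·m_A, so m_A = 1200.2/0.6047 = 1984.8 kg/h.
Q = 1984.8 + 587.17 = 2572 kg/h.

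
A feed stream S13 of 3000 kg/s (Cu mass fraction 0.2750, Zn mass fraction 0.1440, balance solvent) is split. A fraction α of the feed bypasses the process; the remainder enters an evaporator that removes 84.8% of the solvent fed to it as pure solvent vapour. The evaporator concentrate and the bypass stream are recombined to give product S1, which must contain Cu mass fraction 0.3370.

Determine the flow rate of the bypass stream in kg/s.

All 3000×0.275 = 825 kg/s of Cu reaches S1, so S1 = 825/0.337 = 2448.1 kg/s and vapour = 551.93 kg/s.
The evaporator receives (1−α)·3000 of feed at 0.581 solvent and removes 0.848 of that solvent:
0.848×0.581×(1−α)×3000 = 551.93
(1−α) = 551.93/1478.1 = 0.3734;  α = 0.6266.
Bypass flow = 0.6266×3000 = 1879.8 kg/s.

1880 kg/s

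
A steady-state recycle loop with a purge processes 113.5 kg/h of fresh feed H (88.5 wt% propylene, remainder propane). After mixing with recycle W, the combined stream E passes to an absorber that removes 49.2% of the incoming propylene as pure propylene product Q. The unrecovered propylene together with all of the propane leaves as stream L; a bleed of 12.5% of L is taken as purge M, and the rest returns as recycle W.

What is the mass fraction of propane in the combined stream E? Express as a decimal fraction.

0.366

propane enters only via H and leaves only via the purge: 113.5×0.115 = 0.125×(propane in L), and the absorber passes all propane, so propane in E = propane in L = 104.42 kg/h.
propylene in E: m_A = 113.5×0.885 + (1−0.125)·(1−0.492)·m_A, so m_A = 100.45/0.5555 = 180.82 kg/h.
E = 180.82 + 104.42 = 285.24 kg/h.
propane fraction in E = 104.42/285.24 = 0.366.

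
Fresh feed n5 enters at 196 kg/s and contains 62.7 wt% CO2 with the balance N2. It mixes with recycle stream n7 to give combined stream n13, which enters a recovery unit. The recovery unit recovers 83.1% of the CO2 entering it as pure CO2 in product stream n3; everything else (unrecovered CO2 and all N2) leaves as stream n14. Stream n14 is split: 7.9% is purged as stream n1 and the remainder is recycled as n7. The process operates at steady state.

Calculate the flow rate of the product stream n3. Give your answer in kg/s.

120.9 kg/s

CO2 in n13: m_A = 196×0.627 + (1−0.079)·(1−0.831)·m_A, so m_A = 122.89/0.8444 = 145.55 kg/s.
Product n3 = 0.831×145.55 = 120.95 kg/s.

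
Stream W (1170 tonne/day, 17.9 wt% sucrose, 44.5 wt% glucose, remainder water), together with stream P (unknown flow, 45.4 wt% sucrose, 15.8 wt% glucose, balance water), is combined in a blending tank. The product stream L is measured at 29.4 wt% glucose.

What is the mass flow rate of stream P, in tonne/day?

1299 tonne/day

Let P be the unknown flow. Total out = 1170 + P.
glucose balance: 520.65 + 0.158·P = 0.294·(1170 + P)
(0.158 − 0.294)·P = 0.294×1170 − 520.65 = -176.67
P = -176.67 / -0.136 = 1299 tonne/day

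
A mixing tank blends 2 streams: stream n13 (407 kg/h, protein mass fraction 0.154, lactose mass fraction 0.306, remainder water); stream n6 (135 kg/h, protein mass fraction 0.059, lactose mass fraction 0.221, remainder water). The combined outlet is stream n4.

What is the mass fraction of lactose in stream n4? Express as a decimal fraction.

Total flow out = 407 + 135 = 542 kg/h.
lactose in = 407×0.306 + 135×0.221 = 154.38 kg/h.
lactose mass fraction in n4 = 154.38/542 = 0.285.

0.285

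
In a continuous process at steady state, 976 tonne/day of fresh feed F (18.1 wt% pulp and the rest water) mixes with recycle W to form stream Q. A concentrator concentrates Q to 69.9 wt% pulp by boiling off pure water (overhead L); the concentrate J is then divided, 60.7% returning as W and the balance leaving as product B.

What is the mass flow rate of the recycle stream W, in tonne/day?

390.3 tonne/day

Overall pulp balance (none leaves overhead): pulp in fresh feed = pulp in product, i.e. 976×0.181 = (1−0.607)·J·0.699.
J = 176.66/(0.699×0.393) = 643.07 tonne/day.
Recycle W = 0.607×643.07 = 390.34 tonne/day.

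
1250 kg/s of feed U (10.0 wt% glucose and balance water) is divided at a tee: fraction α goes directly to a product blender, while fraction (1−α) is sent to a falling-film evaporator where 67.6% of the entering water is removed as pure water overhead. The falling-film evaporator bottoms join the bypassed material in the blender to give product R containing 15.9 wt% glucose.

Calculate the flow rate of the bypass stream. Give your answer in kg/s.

All 1250×0.100 = 125 kg/s of glucose reaches R, so R = 125/0.159 = 786.16 kg/s and vapour = 463.84 kg/s.
The evaporator receives (1−α)·1250 of feed at 0.900 water and removes 0.676 of that water:
0.676×0.900×(1−α)×1250 = 463.84
(1−α) = 463.84/760.5 = 0.6099;  α = 0.3901.
Bypass flow = 0.3901×1250 = 487.61 kg/s.

487.6 kg/s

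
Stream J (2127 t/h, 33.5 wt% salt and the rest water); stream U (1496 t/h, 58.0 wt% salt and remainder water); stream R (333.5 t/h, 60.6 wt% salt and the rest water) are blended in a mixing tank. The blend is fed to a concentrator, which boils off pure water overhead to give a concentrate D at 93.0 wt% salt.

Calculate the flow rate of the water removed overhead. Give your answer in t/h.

salt entering = 2127×0.335 + 1496×0.580 + 333.5×0.606 = 1782.3 t/h.
All salt reports to D, so D = 1782.3/0.930 = 1916.5 t/h.
Total feed = 3956.5 t/h; overhead = 3956.5 − 1916.5 = 2040 t/h.

2040 t/h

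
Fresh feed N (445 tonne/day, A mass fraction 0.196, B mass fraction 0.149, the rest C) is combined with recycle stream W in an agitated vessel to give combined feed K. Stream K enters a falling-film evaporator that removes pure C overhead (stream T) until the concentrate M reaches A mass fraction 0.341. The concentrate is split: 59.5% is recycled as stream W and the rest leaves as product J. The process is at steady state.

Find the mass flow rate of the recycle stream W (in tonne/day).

375.8 tonne/day

Overall A balance (none leaves overhead): A in fresh feed = A in product, i.e. 445×0.196 = (1−0.595)·M·0.341.
M = 87.22/(0.341×0.405) = 631.55 tonne/day.
Recycle W = 0.595×631.55 = 375.77 tonne/day.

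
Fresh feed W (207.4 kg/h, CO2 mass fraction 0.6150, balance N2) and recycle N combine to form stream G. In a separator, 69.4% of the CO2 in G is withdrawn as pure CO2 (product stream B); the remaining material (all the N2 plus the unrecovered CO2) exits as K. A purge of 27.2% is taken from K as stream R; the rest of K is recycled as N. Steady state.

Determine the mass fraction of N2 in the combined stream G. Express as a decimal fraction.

0.6414

N2 enters only via W and leaves only via the purge: 207.4×0.385 = 0.272×(N2 in K), and the separator passes all N2, so N2 in G = N2 in K = 293.56 kg/h.
CO2 in G: m_A = 207.4×0.615 + (1−0.272)·(1−0.694)·m_A, so m_A = 127.55/0.7772 = 164.11 kg/h.
G = 164.11 + 293.56 = 457.67 kg/h.
N2 fraction in G = 293.56/457.67 = 0.6414.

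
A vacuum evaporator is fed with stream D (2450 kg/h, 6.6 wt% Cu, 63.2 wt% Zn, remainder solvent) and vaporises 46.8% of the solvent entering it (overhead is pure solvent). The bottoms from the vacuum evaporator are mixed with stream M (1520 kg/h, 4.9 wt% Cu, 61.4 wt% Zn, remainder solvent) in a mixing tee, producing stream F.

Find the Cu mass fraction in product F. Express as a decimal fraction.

0.0652

Vapour removed = 0.468×0.302×2450 = 346.27 kg/h; concentrate = 2103.7 kg/h.
Cu reaching the mixer = 161.7 (from concentrate) + 1520×0.049 = 236.18 kg/h.
Product flow = 2103.7 + 1520 = 3623.7 kg/h; Cu fraction = 0.0652.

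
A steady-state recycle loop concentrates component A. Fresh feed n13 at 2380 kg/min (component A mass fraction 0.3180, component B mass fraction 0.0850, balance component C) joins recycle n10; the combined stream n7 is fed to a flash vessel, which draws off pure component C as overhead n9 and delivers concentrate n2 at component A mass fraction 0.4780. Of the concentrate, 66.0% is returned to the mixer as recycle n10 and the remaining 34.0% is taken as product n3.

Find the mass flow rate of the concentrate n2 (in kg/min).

4657 kg/min

Overall component A balance (none leaves overhead): component A in fresh feed = component A in product, i.e. 2380×0.318 = (1−0.660)·n2·0.478.
n2 = 756.84/(0.478×0.340) = 4656.9 kg/min.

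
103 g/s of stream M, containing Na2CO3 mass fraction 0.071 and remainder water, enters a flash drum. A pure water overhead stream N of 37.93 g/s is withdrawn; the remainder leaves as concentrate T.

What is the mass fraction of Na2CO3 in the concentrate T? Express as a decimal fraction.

Na2CO3 is not removed: 103×0.071 = 7.313 g/s of Na2CO3 enters T.
Concentrate = 103 − 37.93 = 65.07 g/s.
Mass fraction = 7.313/65.07 = 0.112.

0.112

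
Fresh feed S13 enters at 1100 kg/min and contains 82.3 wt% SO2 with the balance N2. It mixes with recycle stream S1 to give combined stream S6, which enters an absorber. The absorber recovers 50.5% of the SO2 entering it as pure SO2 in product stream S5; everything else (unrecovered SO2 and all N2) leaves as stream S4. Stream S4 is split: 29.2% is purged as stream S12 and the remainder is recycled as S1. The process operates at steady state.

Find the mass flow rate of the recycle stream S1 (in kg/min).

960.5 kg/min

N2 enters only via S13 and leaves only via the purge: 1100×0.177 = 0.292×(N2 in S4), and the absorber passes all N2, so N2 in S6 = N2 in S4 = 666.78 kg/min.
SO2 in S6: m_A = 1100×0.823 + (1−0.292)·(1−0.505)·m_A, so m_A = 905.3/0.6495 = 1393.8 kg/min.
S4 = (1−0.505)×1393.8 + 666.78 = 1356.7 kg/min.
Recycle S1 = (1−0.292)×1356.7 = 960.54 kg/min.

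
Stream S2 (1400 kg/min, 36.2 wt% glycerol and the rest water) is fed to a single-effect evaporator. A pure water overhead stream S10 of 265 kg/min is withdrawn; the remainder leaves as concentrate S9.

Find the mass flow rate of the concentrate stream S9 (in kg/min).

1135 kg/min

Concentrate = 1400 − 265 = 1135 kg/min.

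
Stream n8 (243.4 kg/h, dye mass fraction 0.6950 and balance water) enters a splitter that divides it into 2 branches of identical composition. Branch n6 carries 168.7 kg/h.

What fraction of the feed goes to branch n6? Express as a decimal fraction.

0.693

Fraction to n6 = 168.7/243.4 = 0.6931.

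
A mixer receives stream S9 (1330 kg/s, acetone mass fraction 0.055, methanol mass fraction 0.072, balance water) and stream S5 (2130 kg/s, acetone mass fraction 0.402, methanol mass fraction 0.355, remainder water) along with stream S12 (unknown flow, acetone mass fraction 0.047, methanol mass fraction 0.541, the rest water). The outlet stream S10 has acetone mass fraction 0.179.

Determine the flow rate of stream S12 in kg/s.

Let S12 be the unknown flow. Total out = 3460 + S12.
acetone balance: 929.41 + 0.047·S12 = 0.179·(3460 + S12)
(0.047 − 0.179)·S12 = 0.179×3460 − 929.41 = -310.07
S12 = -310.07 / -0.132 = 2349 kg/s

2349 kg/s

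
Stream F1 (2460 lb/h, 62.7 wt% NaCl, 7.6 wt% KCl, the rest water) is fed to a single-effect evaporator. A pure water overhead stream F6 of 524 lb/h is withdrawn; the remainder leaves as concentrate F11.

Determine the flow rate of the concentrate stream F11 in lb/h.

1936 lb/h

Concentrate = 2460 − 524 = 1936 lb/h.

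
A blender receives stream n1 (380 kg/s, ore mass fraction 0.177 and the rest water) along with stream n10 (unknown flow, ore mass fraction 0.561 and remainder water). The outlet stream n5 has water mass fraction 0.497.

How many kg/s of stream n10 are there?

2136 kg/s

Let n10 be the unknown flow. Total out = 380 + n10.
water balance: 312.74 + 0.439·n10 = 0.497·(380 + n10)
(0.439 − 0.497)·n10 = 0.497×380 − 312.74 = -123.88
n10 = -123.88 / -0.058 = 2135.9 kg/s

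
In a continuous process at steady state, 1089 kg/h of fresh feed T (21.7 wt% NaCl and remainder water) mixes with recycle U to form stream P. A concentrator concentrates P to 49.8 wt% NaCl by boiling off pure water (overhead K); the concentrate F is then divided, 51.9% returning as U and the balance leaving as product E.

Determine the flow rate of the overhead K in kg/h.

Overall NaCl balance (none leaves overhead): NaCl in fresh feed = NaCl in product, i.e. 1089×0.217 = (1−0.519)·F·0.498.
F = 236.31/(0.498×0.481) = 986.54 kg/h.
Recycle U = 0.519×986.54 = 512.01 kg/h.
Combined feed P = 1089 + 512.01 = 1601 kg/h.
Overhead K = P − F = 1601 − 986.54 = 614.48 kg/h.

614.5 kg/h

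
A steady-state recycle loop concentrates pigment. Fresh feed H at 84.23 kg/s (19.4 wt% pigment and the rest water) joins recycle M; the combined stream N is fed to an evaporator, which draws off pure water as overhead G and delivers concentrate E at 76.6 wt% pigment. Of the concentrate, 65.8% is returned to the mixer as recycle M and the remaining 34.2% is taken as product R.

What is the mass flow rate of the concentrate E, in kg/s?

62.38 kg/s

Overall pigment balance (none leaves overhead): pigment in fresh feed = pigment in product, i.e. 84.23×0.194 = (1−0.658)·E·0.766.
E = 16.341/(0.766×0.342) = 62.375 kg/s.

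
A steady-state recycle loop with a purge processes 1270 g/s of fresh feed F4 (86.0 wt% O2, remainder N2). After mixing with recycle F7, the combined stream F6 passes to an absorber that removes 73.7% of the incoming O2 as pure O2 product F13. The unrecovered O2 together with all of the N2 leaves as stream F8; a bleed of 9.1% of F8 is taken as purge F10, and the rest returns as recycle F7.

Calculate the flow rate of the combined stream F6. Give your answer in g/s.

N2 enters only via F4 and leaves only via the purge: 1270×0.140 = 0.091×(N2 in F8), and the absorber passes all N2, so N2 in F6 = N2 in F8 = 1953.8 g/s.
O2 in F6: m_A = 1270×0.860 + (1−0.091)·(1−0.737)·m_A, so m_A = 1092.2/0.7609 = 1435.3 g/s.
F6 = 1435.3 + 1953.8 = 3389.2 g/s.

3389 g/s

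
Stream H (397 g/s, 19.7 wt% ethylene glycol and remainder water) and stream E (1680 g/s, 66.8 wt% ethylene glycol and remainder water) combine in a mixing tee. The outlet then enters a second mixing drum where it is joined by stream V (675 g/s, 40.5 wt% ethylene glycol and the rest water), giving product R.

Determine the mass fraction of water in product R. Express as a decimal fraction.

Overall, product flow = 2752 g/s.
water in = 397×0.803 + 1680×0.332 + 675×0.595 = 1278.2 g/s.
water fraction in R = 0.4645.

0.4645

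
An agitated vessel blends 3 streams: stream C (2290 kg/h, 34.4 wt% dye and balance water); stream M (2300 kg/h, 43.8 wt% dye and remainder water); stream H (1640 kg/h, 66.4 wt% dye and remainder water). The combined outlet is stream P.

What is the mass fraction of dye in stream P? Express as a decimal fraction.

Total flow out = 2290 + 2300 + 1640 = 6230 kg/h.
dye in = 2290×0.344 + 2300×0.438 + 1640×0.664 = 2884.1 kg/h.
dye mass fraction in P = 2884.1/6230 = 0.463.

0.463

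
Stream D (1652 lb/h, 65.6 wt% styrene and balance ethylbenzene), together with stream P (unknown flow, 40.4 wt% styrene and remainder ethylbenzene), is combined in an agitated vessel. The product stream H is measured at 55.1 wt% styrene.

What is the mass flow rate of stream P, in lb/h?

Let P be the unknown flow. Total out = 1652 + P.
styrene balance: 1083.7 + 0.404·P = 0.551·(1652 + P)
(0.404 − 0.551)·P = 0.551×1652 − 1083.7 = -173.46
P = -173.46 / -0.147 = 1180 lb/h

1180 lb/h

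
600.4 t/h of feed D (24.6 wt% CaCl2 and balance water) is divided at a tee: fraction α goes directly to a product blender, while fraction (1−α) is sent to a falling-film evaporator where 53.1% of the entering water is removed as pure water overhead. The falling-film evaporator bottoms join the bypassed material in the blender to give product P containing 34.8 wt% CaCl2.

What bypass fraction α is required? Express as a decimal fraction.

All 600.4×0.246 = 147.7 t/h of CaCl2 reaches P, so P = 147.7/0.348 = 424.42 t/h and vapour = 175.98 t/h.
The evaporator receives (1−α)·600.4 of feed at 0.754 water and removes 0.531 of that water:
0.531×0.754×(1−α)×600.4 = 175.98
(1−α) = 175.98/240.38 = 0.7321;  α = 0.2679.

0.268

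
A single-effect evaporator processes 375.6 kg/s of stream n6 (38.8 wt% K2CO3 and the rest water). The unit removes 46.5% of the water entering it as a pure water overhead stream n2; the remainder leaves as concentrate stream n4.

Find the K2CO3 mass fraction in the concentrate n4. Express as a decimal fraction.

0.542

K2CO3 is not removed: 375.6×0.388 = 145.73 kg/s of K2CO3 enters n4.
water entering = 375.6×0.612 = 229.87 kg/s; overhead removed = 0.465×229.87 = 106.89 kg/s.
Concentrate = 375.6 − 106.89 = 268.71 kg/s.
Mass fraction = 145.73/268.71 = 0.542.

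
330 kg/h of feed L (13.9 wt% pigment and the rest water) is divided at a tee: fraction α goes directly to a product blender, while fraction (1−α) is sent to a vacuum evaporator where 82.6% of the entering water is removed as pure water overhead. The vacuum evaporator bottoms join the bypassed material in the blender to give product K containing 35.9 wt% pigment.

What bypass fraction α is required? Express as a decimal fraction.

All 330×0.139 = 45.87 kg/h of pigment reaches K, so K = 45.87/0.359 = 127.77 kg/h and vapour = 202.23 kg/h.
The evaporator receives (1−α)·330 of feed at 0.861 water and removes 0.826 of that water:
0.826×0.861×(1−α)×330 = 202.23
(1−α) = 202.23/234.69 = 0.8617;  α = 0.1383.

0.138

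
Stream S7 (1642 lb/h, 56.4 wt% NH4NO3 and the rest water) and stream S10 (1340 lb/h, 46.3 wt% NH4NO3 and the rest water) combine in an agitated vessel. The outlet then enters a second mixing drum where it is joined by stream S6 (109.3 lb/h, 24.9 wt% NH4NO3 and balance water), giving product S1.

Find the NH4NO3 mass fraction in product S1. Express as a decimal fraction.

0.509

Overall, product flow = 3091.3 lb/h.
NH4NO3 in = 1642×0.564 + 1340×0.463 + 109.3×0.249 = 1573.7 lb/h.
NH4NO3 fraction in S1 = 0.509.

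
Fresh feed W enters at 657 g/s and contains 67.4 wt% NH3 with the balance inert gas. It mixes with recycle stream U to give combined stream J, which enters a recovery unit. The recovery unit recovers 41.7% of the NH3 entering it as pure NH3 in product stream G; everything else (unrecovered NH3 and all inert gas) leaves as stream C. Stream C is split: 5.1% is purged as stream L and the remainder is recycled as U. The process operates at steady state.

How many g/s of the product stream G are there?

NH3 in J: m_A = 657×0.674 + (1−0.051)·(1−0.417)·m_A, so m_A = 442.82/0.4467 = 991.24 g/s.
Product G = 0.417×991.24 = 413.35 g/s.

413.3 g/s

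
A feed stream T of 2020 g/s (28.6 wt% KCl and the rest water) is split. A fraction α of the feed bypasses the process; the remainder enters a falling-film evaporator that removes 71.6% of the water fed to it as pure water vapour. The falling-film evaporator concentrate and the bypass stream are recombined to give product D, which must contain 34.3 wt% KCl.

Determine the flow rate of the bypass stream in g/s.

1363 g/s

All 2020×0.286 = 577.72 g/s of KCl reaches D, so D = 577.72/0.343 = 1684.3 g/s and vapour = 335.69 g/s.
The evaporator receives (1−α)·2020 of feed at 0.714 water and removes 0.716 of that water:
0.716×0.714×(1−α)×2020 = 335.69
(1−α) = 335.69/1032.7 = 0.3251;  α = 0.6749.
Bypass flow = 0.6749×2020 = 1363.4 g/s.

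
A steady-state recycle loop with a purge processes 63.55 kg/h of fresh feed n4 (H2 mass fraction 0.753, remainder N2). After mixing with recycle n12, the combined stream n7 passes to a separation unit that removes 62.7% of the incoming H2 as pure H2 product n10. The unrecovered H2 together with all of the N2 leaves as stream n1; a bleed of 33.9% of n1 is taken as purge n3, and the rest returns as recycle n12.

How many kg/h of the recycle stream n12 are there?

46.27 kg/h

N2 enters only via n4 and leaves only via the purge: 63.55×0.247 = 0.339×(N2 in n1), and the separation unit passes all N2, so N2 in n7 = N2 in n1 = 46.303 kg/h.
H2 in n7: m_A = 63.55×0.753 + (1−0.339)·(1−0.627)·m_A, so m_A = 47.853/0.7534 = 63.512 kg/h.
n1 = (1−0.627)×63.512 + 46.303 = 69.993 kg/h.
Recycle n12 = (1−0.339)×69.993 = 46.266 kg/h.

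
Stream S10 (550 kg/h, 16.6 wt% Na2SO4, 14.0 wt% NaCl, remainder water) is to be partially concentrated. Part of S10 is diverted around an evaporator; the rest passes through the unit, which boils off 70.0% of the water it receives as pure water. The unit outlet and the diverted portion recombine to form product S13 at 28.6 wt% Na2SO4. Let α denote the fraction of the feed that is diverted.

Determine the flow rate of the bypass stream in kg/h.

74.97 kg/h

All 550×0.166 = 91.3 kg/h of Na2SO4 reaches S13, so S13 = 91.3/0.286 = 319.23 kg/h and vapour = 230.77 kg/h.
The evaporator receives (1−α)·550 of feed at 0.694 water and removes 0.700 of that water:
0.700×0.694×(1−α)×550 = 230.77
(1−α) = 230.77/267.19 = 0.8637;  α = 0.1363.
Bypass flow = 0.1363×550 = 74.971 kg/h.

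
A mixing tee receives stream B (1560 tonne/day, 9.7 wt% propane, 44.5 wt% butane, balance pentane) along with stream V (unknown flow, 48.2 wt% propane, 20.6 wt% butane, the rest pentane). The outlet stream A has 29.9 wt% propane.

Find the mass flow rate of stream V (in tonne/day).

Let V be the unknown flow. Total out = 1560 + V.
propane balance: 151.32 + 0.482·V = 0.299·(1560 + V)
(0.482 − 0.299)·V = 0.299×1560 − 151.32 = 315.12
V = 315.12 / 0.183 = 1722 tonne/day

1722 tonne/day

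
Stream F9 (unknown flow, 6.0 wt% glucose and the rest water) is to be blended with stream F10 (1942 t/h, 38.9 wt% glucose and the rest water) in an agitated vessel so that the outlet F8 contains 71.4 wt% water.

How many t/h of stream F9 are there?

Let F9 be the unknown flow. Total out = 1942 + F9.
water balance: 1186.6 + 0.940·F9 = 0.714·(1942 + F9)
(0.940 − 0.714)·F9 = 0.714×1942 − 1186.6 = 200.03
F9 = 200.03 / 0.226 = 885.07 t/h

885.1 t/h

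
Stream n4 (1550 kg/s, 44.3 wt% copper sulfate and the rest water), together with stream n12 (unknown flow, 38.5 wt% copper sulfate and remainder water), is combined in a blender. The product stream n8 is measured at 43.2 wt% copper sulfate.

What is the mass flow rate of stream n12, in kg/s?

362.8 kg/s

Let n12 be the unknown flow. Total out = 1550 + n12.
copper sulfate balance: 686.65 + 0.385·n12 = 0.432·(1550 + n12)
(0.385 − 0.432)·n12 = 0.432×1550 − 686.65 = -17.05
n12 = -17.05 / -0.047 = 362.77 kg/s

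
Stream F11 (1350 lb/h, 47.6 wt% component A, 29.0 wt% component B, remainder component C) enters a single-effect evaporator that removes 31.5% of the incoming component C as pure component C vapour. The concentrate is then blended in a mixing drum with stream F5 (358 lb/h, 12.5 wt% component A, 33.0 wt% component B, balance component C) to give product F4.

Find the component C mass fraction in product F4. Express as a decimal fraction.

0.256

Vapour removed = 0.315×0.234×1350 = 99.509 lb/h; concentrate = 1250.5 lb/h.
component C reaching the mixer = 216.39 (from concentrate) + 358×0.545 = 411.5 lb/h.
Product flow = 1250.5 + 358 = 1608.5 lb/h; component C fraction = 0.256.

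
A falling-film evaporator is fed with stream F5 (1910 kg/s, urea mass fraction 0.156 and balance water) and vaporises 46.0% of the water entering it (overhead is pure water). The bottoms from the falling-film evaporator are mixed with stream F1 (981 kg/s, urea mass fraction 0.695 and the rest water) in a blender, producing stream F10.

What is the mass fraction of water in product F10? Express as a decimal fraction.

Vapour removed = 0.460×0.844×1910 = 741.54 kg/s; concentrate = 1168.5 kg/s.
water reaching the mixer = 870.5 (from concentrate) + 981×0.305 = 1169.7 kg/s.
Product flow = 1168.5 + 981 = 2149.5 kg/s; water fraction = 0.544.

0.544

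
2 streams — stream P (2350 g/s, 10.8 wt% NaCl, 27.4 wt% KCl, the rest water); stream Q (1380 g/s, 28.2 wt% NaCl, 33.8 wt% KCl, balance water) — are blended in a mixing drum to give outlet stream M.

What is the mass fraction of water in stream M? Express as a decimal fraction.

0.530

Total flow out = 2350 + 1380 = 3730 g/s.
water in = 2350×0.618 + 1380×0.380 = 1976.7 g/s.
water mass fraction in M = 1976.7/3730 = 0.530.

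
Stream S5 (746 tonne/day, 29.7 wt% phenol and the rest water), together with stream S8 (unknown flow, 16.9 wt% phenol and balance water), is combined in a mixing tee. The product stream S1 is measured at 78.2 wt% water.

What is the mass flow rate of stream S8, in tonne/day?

Let S8 be the unknown flow. Total out = 746 + S8.
water balance: 524.44 + 0.831·S8 = 0.782·(746 + S8)
(0.831 − 0.782)·S8 = 0.782×746 − 524.44 = 58.934
S8 = 58.934 / 0.049 = 1202.7 tonne/day

1203 tonne/day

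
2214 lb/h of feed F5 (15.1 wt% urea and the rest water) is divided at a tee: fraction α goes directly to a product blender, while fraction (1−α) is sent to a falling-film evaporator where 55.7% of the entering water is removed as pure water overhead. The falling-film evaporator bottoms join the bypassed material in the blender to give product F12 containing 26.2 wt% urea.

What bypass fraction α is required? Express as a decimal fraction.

All 2214×0.151 = 334.31 lb/h of urea reaches F12, so F12 = 334.31/0.262 = 1276 lb/h and vapour = 937.99 lb/h.
The evaporator receives (1−α)·2214 of feed at 0.849 water and removes 0.557 of that water:
0.557×0.849×(1−α)×2214 = 937.99
(1−α) = 937.99/1047 = 0.8959;  α = 0.1041.

0.104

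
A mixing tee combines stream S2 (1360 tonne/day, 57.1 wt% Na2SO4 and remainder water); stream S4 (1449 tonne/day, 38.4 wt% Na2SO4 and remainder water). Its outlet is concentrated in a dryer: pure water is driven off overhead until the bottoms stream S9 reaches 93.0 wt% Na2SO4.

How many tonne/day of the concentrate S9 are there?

Na2SO4 entering = 1360×0.571 + 1449×0.384 = 1333 tonne/day.
All Na2SO4 reports to S9, so S9 = 1333/0.930 = 1433.3 tonne/day.

1433 tonne/day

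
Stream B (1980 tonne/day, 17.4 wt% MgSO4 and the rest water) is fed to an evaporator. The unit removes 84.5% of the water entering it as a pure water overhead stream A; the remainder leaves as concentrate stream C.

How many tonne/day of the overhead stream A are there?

1382 tonne/day

water entering = 1980×0.826 = 1635.5 tonne/day; overhead removed = 0.845×1635.5 = 1382 tonne/day.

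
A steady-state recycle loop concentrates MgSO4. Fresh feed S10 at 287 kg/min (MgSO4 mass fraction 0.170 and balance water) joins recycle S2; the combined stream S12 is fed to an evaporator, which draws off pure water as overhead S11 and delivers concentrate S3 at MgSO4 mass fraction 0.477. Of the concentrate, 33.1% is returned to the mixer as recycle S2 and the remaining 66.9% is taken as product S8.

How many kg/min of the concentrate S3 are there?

Overall MgSO4 balance (none leaves overhead): MgSO4 in fresh feed = MgSO4 in product, i.e. 287×0.170 = (1−0.331)·S3·0.477.
S3 = 48.79/(0.477×0.669) = 152.89 kg/min.

152.9 kg/min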